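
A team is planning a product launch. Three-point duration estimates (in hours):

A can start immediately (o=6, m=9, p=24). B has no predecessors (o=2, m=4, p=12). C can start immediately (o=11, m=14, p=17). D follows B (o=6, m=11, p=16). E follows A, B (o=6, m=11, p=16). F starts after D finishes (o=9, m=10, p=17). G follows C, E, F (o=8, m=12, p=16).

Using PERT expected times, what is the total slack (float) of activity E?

5 hours

te_A = (6 + 4·9 + 24)/6 = 66/6 = 11
te_B = (2 + 4·4 + 12)/6 = 30/6 = 5
te_C = (11 + 4·14 + 17)/6 = 84/6 = 14
te_D = (6 + 4·11 + 16)/6 = 66/6 = 11
te_E = (6 + 4·11 + 16)/6 = 66/6 = 11
te_F = (9 + 4·10 + 17)/6 = 66/6 = 11
te_G = (8 + 4·12 + 16)/6 = 72/6 = 12

Forward pass:
ES_A = 0; EF_A = 11
ES_B = 0; EF_B = 5
ES_C = 0; EF_C = 14
ES_D = 5; EF_D = 5+11 = 16
ES_E = max(EF_A=11, EF_B=5) = 11; EF_E = 11+11 = 22
ES_F = 16; EF_F = 16+11 = 27
ES_G = max(EF_C=14, EF_E=22, EF_F=27) = 27; EF_G = 27+12 = 39
Expected project duration μ = 39 hours. Critical path: B → D → F → G.

Backward pass:
LF_G = 39; LS_G = 39−12 = 27
LF_F = LS_G = 27; LS_F = 27−11 = 16
LF_E = LS_G = 27; LS_E = 27−11 = 16
LF_D = LS_F = 16; LS_D = 16−11 = 5
LF_C = LS_G = 27; LS_C = 27−14 = 13
LF_B = min(LS_D=5, LS_E=16) = 5; LS_B = 5−5 = 0
LF_A = LS_E = 16; LS_A = 16−11 = 5
Slack_E = LS_E − ES_E = 16 − 11 = 5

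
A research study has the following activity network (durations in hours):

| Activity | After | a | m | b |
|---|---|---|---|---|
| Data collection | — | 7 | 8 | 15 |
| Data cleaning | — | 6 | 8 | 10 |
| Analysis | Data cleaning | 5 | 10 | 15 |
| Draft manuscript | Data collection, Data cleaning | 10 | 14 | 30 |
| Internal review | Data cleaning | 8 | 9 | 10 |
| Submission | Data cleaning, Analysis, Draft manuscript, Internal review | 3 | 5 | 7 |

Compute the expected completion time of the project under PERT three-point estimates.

te_Data collection = (7 + 4·8 + 15)/6 = 54/6 = 9
te_Data cleaning = (6 + 4·8 + 10)/6 = 48/6 = 8
te_Analysis = (5 + 4·10 + 15)/6 = 60/6 = 10
te_Draft manuscript = (10 + 4·14 + 30)/6 = 96/6 = 16
te_Internal review = (8 + 4·9 + 10)/6 = 54/6 = 9
te_Submission = (3 + 4·5 + 7)/6 = 30/6 = 5

Forward pass:
ES_Data collection = 0; EF_Data collection = 9
ES_Data cleaning = 0; EF_Data cleaning = 8
ES_Analysis = 8; EF_Analysis = 8+10 = 18
ES_Draft manuscript = max(EF_Data collection=9, EF_Data cleaning=8) = 9; EF_Draft manuscript = 9+16 = 25
ES_Internal review = 8; EF_Internal review = 8+9 = 17
ES_Submission = max(EF_Data cleaning=8, EF_Analysis=18, EF_Draft manuscript=25, EF_Internal review=17) = 25; EF_Submission = 25+5 = 30
Expected project duration μ = 30 hours. Critical path: Data collection → Draft manuscript → Submission.

30 hours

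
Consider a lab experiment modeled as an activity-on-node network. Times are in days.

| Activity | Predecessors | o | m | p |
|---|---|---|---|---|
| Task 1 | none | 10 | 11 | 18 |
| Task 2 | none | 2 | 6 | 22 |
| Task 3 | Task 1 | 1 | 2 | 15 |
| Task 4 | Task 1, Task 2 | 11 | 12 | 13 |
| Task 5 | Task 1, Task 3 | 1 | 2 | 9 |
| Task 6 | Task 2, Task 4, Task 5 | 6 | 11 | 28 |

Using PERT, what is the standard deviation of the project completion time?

3.92 days

te_Task 1 = (10 + 4·11 + 18)/6 = 72/6 = 12; σ²_Task 1 = ((18−10)/6)² = 1.778
te_Task 2 = (2 + 4·6 + 22)/6 = 48/6 = 8; σ²_Task 2 = ((22−2)/6)² = 11.111
te_Task 3 = (1 + 4·2 + 15)/6 = 24/6 = 4; σ²_Task 3 = ((15−1)/6)² = 5.444
te_Task 4 = (11 + 4·12 + 13)/6 = 72/6 = 12; σ²_Task 4 = ((13−11)/6)² = 0.111
te_Task 5 = (1 + 4·2 + 9)/6 = 18/6 = 3; σ²_Task 5 = ((9−1)/6)² = 1.778
te_Task 6 = (6 + 4·11 + 28)/6 = 78/6 = 13; σ²_Task 6 = ((28−6)/6)² = 13.444

Forward pass:
ES_Task 1 = 0; EF_Task 1 = 12
ES_Task 2 = 0; EF_Task 2 = 8
ES_Task 3 = 12; EF_Task 3 = 12+4 = 16
ES_Task 4 = max(EF_Task 1=12, EF_Task 2=8) = 12; EF_Task 4 = 12+12 = 24
ES_Task 5 = max(EF_Task 1=12, EF_Task 3=16) = 16; EF_Task 5 = 16+3 = 19
ES_Task 6 = max(EF_Task 2=8, EF_Task 4=24, EF_Task 5=19) = 24; EF_Task 6 = 24+13 = 37
Expected project duration μ = 37 days. Critical path: Task 1 → Task 4 → Task 6.

Variance along critical path = 1.778 + 0.111 + 13.444 = 15.333
σ = √15.333 = 3.916 days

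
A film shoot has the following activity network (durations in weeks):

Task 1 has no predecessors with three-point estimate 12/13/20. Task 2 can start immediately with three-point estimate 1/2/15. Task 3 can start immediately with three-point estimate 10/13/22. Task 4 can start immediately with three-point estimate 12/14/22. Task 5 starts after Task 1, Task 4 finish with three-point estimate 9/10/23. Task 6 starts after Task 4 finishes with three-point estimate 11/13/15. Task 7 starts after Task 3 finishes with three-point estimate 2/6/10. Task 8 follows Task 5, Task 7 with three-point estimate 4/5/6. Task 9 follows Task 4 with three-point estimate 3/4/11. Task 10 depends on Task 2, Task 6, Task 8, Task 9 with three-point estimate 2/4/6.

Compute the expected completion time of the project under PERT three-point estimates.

36 weeks

te_Task 1 = (12 + 4·13 + 20)/6 = 84/6 = 14
te_Task 2 = (1 + 4·2 + 15)/6 = 24/6 = 4
te_Task 3 = (10 + 4·13 + 22)/6 = 84/6 = 14
te_Task 4 = (12 + 4·14 + 22)/6 = 90/6 = 15
te_Task 5 = (9 + 4·10 + 23)/6 = 72/6 = 12
te_Task 6 = (11 + 4·13 + 15)/6 = 78/6 = 13
te_Task 7 = (2 + 4·6 + 10)/6 = 36/6 = 6
te_Task 8 = (4 + 4·5 + 6)/6 = 30/6 = 5
te_Task 9 = (3 + 4·4 + 11)/6 = 30/6 = 5
te_Task 10 = (2 + 4·4 + 6)/6 = 24/6 = 4

Forward pass:
ES_Task 1 = 0; EF_Task 1 = 14
ES_Task 2 = 0; EF_Task 2 = 4
ES_Task 3 = 0; EF_Task 3 = 14
ES_Task 4 = 0; EF_Task 4 = 15
ES_Task 5 = max(EF_Task 1=14, EF_Task 4=15) = 15; EF_Task 5 = 15+12 = 27
ES_Task 6 = 15; EF_Task 6 = 15+13 = 28
ES_Task 7 = 14; EF_Task 7 = 14+6 = 20
ES_Task 8 = max(EF_Task 5=27, EF_Task 7=20) = 27; EF_Task 8 = 27+5 = 32
ES_Task 9 = 15; EF_Task 9 = 15+5 = 20
ES_Task 10 = max(EF_Task 2=4, EF_Task 6=28, EF_Task 8=32, EF_Task 9=20) = 32; EF_Task 10 = 32+4 = 36
Expected project duration μ = 36 weeks. Critical path: Task 4 → Task 5 → Task 8 → Task 10.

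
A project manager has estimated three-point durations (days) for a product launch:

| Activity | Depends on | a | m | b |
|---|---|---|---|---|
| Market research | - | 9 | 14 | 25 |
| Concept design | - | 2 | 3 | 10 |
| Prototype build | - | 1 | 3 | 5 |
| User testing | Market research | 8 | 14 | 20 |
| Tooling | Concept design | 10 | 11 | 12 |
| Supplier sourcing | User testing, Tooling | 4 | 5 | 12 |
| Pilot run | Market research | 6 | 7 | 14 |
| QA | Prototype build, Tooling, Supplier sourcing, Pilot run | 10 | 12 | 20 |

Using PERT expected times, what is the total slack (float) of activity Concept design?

te_Market research = (9 + 4·14 + 25)/6 = 90/6 = 15
te_Concept design = (2 + 4·3 + 10)/6 = 24/6 = 4
te_Prototype build = (1 + 4·3 + 5)/6 = 18/6 = 3
te_User testing = (8 + 4·14 + 20)/6 = 84/6 = 14
te_Tooling = (10 + 4·11 + 12)/6 = 66/6 = 11
te_Supplier sourcing = (4 + 4·5 + 12)/6 = 36/6 = 6
te_Pilot run = (6 + 4·7 + 14)/6 = 48/6 = 8
te_QA = (10 + 4·12 + 20)/6 = 78/6 = 13

Forward pass:
ES_Market research = 0; EF_Market research = 15
ES_Concept design = 0; EF_Concept design = 4
ES_Prototype build = 0; EF_Prototype build = 3
ES_User testing = 15; EF_User testing = 15+14 = 29
ES_Tooling = 4; EF_Tooling = 4+11 = 15
ES_Supplier sourcing = max(EF_User testing=29, EF_Tooling=15) = 29; EF_Supplier sourcing = 29+6 = 35
ES_Pilot run = 15; EF_Pilot run = 15+8 = 23
ES_QA = max(EF_Prototype build=3, EF_Tooling=15, EF_Supplier sourcing=35, EF_Pilot run=23) = 35; EF_QA = 35+13 = 48
Expected project duration μ = 48 days. Critical path: Market research → User testing → Supplier sourcing → QA.

Backward pass:
LF_QA = 48; LS_QA = 48−13 = 35
LF_Pilot run = LS_QA = 35; LS_Pilot run = 35−8 = 27
LF_Supplier sourcing = LS_QA = 35; LS_Supplier sourcing = 35−6 = 29
LF_Tooling = min(LS_Supplier sourcing=29, LS_QA=35) = 29; LS_Tooling = 29−11 = 18
LF_User testing = LS_Supplier sourcing = 29; LS_User testing = 29−14 = 15
LF_Prototype build = LS_QA = 35; LS_Prototype build = 35−3 = 32
LF_Concept design = LS_Tooling = 18; LS_Concept design = 18−4 = 14
LF_Market research = min(LS_User testing=15, LS_Pilot run=27) = 15; LS_Market research = 15−15 = 0
Slack_Concept design = LS_Concept design − ES_Concept design = 14 − 0 = 14

14 days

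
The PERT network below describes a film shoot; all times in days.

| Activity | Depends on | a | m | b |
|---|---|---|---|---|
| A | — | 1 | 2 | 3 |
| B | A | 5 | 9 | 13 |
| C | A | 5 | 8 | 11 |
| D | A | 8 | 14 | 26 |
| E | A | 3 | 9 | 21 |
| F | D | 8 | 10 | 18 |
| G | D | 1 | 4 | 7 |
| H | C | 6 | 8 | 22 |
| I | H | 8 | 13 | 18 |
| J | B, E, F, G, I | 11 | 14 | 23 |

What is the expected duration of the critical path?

48 days

te_A = (1 + 4·2 + 3)/6 = 12/6 = 2
te_B = (5 + 4·9 + 13)/6 = 54/6 = 9
te_C = (5 + 4·8 + 11)/6 = 48/6 = 8
te_D = (8 + 4·14 + 26)/6 = 90/6 = 15
te_E = (3 + 4·9 + 21)/6 = 60/6 = 10
te_F = (8 + 4·10 + 18)/6 = 66/6 = 11
te_G = (1 + 4·4 + 7)/6 = 24/6 = 4
te_H = (6 + 4·8 + 22)/6 = 60/6 = 10
te_I = (8 + 4·13 + 18)/6 = 78/6 = 13
te_J = (11 + 4·14 + 23)/6 = 90/6 = 15

Forward pass:
ES_A = 0; EF_A = 2
ES_B = 2; EF_B = 2+9 = 11
ES_C = 2; EF_C = 2+8 = 10
ES_D = 2; EF_D = 2+15 = 17
ES_E = 2; EF_E = 2+10 = 12
ES_F = 17; EF_F = 17+11 = 28
ES_G = 17; EF_G = 17+4 = 21
ES_H = 10; EF_H = 10+10 = 20
ES_I = 20; EF_I = 20+13 = 33
ES_J = max(EF_B=11, EF_E=12, EF_F=28, EF_G=21, EF_I=33) = 33; EF_J = 33+15 = 48
Expected project duration μ = 48 days. Critical path: A → C → H → I → J.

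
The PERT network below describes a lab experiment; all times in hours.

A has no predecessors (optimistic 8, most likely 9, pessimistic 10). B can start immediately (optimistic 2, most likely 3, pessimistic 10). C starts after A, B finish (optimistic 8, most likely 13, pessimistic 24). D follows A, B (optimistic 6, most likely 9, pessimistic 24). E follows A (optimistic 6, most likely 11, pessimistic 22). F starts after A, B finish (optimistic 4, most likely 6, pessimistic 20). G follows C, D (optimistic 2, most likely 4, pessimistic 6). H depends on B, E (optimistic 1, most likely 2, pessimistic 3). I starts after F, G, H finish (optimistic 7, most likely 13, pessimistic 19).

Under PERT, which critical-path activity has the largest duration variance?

C

te_A = (8 + 4·9 + 10)/6 = 54/6 = 9; σ²_A = ((10−8)/6)² = 0.111
te_B = (2 + 4·3 + 10)/6 = 24/6 = 4; σ²_B = ((10−2)/6)² = 1.778
te_C = (8 + 4·13 + 24)/6 = 84/6 = 14; σ²_C = ((24−8)/6)² = 7.111
te_D = (6 + 4·9 + 24)/6 = 66/6 = 11; σ²_D = ((24−6)/6)² = 9.000
te_E = (6 + 4·11 + 22)/6 = 72/6 = 12; σ²_E = ((22−6)/6)² = 7.111
te_F = (4 + 4·6 + 20)/6 = 48/6 = 8; σ²_F = ((20−4)/6)² = 7.111
te_G = (2 + 4·4 + 6)/6 = 24/6 = 4; σ²_G = ((6−2)/6)² = 0.444
te_H = (1 + 4·2 + 3)/6 = 12/6 = 2; σ²_H = ((3−1)/6)² = 0.111
te_I = (7 + 4·13 + 19)/6 = 78/6 = 13; σ²_I = ((19−7)/6)² = 4.000

Forward pass:
ES_A = 0; EF_A = 9
ES_B = 0; EF_B = 4
ES_C = max(EF_A=9, EF_B=4) = 9; EF_C = 9+14 = 23
ES_D = max(EF_A=9, EF_B=4) = 9; EF_D = 9+11 = 20
ES_E = 9; EF_E = 9+12 = 21
ES_F = max(EF_A=9, EF_B=4) = 9; EF_F = 9+8 = 17
ES_G = max(EF_C=23, EF_D=20) = 23; EF_G = 23+4 = 27
ES_H = max(EF_B=4, EF_E=21) = 21; EF_H = 21+2 = 23
ES_I = max(EF_F=17, EF_G=27, EF_H=23) = 27; EF_I = 27+13 = 40
Expected project duration μ = 40 hours. Critical path: A → C → G → I.

Variances on critical path: σ²_A=0.111, σ²_C=7.111, σ²_G=0.444, σ²_I=4.000.
Largest is σ²_C = 7.111.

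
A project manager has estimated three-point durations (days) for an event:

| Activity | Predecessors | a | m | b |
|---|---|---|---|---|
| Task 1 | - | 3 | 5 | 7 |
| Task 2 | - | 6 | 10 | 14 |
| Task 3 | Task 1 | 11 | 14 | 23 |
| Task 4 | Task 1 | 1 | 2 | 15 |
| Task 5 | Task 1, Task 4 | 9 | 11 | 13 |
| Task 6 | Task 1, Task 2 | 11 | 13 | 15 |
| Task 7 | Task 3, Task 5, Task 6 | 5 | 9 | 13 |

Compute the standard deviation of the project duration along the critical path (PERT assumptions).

te_Task 1 = (3 + 4·5 + 7)/6 = 30/6 = 5; σ²_Task 1 = ((7−3)/6)² = 0.444
te_Task 2 = (6 + 4·10 + 14)/6 = 60/6 = 10; σ²_Task 2 = ((14−6)/6)² = 1.778
te_Task 3 = (11 + 4·14 + 23)/6 = 90/6 = 15; σ²_Task 3 = ((23−11)/6)² = 4.000
te_Task 4 = (1 + 4·2 + 15)/6 = 24/6 = 4; σ²_Task 4 = ((15−1)/6)² = 5.444
te_Task 5 = (9 + 4·11 + 13)/6 = 66/6 = 11; σ²_Task 5 = ((13−9)/6)² = 0.444
te_Task 6 = (11 + 4·13 + 15)/6 = 78/6 = 13; σ²_Task 6 = ((15−11)/6)² = 0.444
te_Task 7 = (5 + 4·9 + 13)/6 = 54/6 = 9; σ²_Task 7 = ((13−5)/6)² = 1.778

Forward pass:
ES_Task 1 = 0; EF_Task 1 = 5
ES_Task 2 = 0; EF_Task 2 = 10
ES_Task 3 = 5; EF_Task 3 = 5+15 = 20
ES_Task 4 = 5; EF_Task 4 = 5+4 = 9
ES_Task 5 = max(EF_Task 1=5, EF_Task 4=9) = 9; EF_Task 5 = 9+11 = 20
ES_Task 6 = max(EF_Task 1=5, EF_Task 2=10) = 10; EF_Task 6 = 10+13 = 23
ES_Task 7 = max(EF_Task 3=20, EF_Task 5=20, EF_Task 6=23) = 23; EF_Task 7 = 23+9 = 32
Expected project duration μ = 32 days. Critical path: Task 2 → Task 6 → Task 7.

Variance along critical path = 1.778 + 0.444 + 1.778 = 4.000
σ = √4.000 = 2.000 days

2.00 days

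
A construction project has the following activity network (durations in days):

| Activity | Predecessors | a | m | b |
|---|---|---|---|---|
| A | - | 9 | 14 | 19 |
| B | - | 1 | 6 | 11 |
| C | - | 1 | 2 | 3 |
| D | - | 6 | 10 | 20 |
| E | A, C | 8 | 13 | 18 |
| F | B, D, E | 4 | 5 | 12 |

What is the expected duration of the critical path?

te_A = (9 + 4·14 + 19)/6 = 84/6 = 14
te_B = (1 + 4·6 + 11)/6 = 36/6 = 6
te_C = (1 + 4·2 + 3)/6 = 12/6 = 2
te_D = (6 + 4·10 + 20)/6 = 66/6 = 11
te_E = (8 + 4·13 + 18)/6 = 78/6 = 13
te_F = (4 + 4·5 + 12)/6 = 36/6 = 6

Forward pass:
ES_A = 0; EF_A = 14
ES_B = 0; EF_B = 6
ES_C = 0; EF_C = 2
ES_D = 0; EF_D = 11
ES_E = max(EF_A=14, EF_C=2) = 14; EF_E = 14+13 = 27
ES_F = max(EF_B=6, EF_D=11, EF_E=27) = 27; EF_F = 27+6 = 33
Expected project duration μ = 33 days. Critical path: A → E → F.

33 days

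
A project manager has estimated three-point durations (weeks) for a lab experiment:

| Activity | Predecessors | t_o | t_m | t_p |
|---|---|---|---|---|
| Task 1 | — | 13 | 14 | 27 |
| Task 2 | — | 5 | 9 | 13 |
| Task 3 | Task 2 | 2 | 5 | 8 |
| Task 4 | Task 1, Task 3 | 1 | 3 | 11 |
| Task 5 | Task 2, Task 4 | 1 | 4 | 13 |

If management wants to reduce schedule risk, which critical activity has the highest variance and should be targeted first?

te_Task 1 = (13 + 4·14 + 27)/6 = 96/6 = 16; σ²_Task 1 = ((27−13)/6)² = 5.444
te_Task 2 = (5 + 4·9 + 13)/6 = 54/6 = 9; σ²_Task 2 = ((13−5)/6)² = 1.778
te_Task 3 = (2 + 4·5 + 8)/6 = 30/6 = 5; σ²_Task 3 = ((8−2)/6)² = 1.000
te_Task 4 = (1 + 4·3 + 11)/6 = 24/6 = 4; σ²_Task 4 = ((11−1)/6)² = 2.778
te_Task 5 = (1 + 4·4 + 13)/6 = 30/6 = 5; σ²_Task 5 = ((13−1)/6)² = 4.000

Forward pass:
ES_Task 1 = 0; EF_Task 1 = 16
ES_Task 2 = 0; EF_Task 2 = 9
ES_Task 3 = 9; EF_Task 3 = 9+5 = 14
ES_Task 4 = max(EF_Task 1=16, EF_Task 3=14) = 16; EF_Task 4 = 16+4 = 20
ES_Task 5 = max(EF_Task 2=9, EF_Task 4=20) = 20; EF_Task 5 = 20+5 = 25
Expected project duration μ = 25 weeks. Critical path: Task 1 → Task 4 → Task 5.

Variances on critical path: σ²_Task 1=5.444, σ²_Task 4=2.778, σ²_Task 5=4.000.
Largest is σ²_Task 1 = 5.444.

Task 1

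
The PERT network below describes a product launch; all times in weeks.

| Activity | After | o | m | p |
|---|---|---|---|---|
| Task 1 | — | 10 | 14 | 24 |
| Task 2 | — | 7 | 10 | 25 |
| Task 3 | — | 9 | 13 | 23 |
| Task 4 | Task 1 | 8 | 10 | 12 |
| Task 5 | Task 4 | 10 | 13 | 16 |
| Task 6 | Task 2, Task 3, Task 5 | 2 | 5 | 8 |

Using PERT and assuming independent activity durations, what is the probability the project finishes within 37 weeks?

0.016

te_Task 1 = (10 + 4·14 + 24)/6 = 90/6 = 15; σ²_Task 1 = ((24−10)/6)² = 5.444
te_Task 2 = (7 + 4·10 + 25)/6 = 72/6 = 12; σ²_Task 2 = ((25−7)/6)² = 9.000
te_Task 3 = (9 + 4·13 + 23)/6 = 84/6 = 14; σ²_Task 3 = ((23−9)/6)² = 5.444
te_Task 4 = (8 + 4·10 + 12)/6 = 60/6 = 10; σ²_Task 4 = ((12−8)/6)² = 0.444
te_Task 5 = (10 + 4·13 + 16)/6 = 78/6 = 13; σ²_Task 5 = ((16−10)/6)² = 1.000
te_Task 6 = (2 + 4·5 + 8)/6 = 30/6 = 5; σ²_Task 6 = ((8−2)/6)² = 1.000

Forward pass:
ES_Task 1 = 0; EF_Task 1 = 15
ES_Task 2 = 0; EF_Task 2 = 12
ES_Task 3 = 0; EF_Task 3 = 14
ES_Task 4 = 15; EF_Task 4 = 15+10 = 25
ES_Task 5 = 25; EF_Task 5 = 25+13 = 38
ES_Task 6 = max(EF_Task 2=12, EF_Task 3=14, EF_Task 5=38) = 38; EF_Task 6 = 38+5 = 43
Expected project duration μ = 43 weeks. Critical path: Task 1 → Task 4 → Task 5 → Task 6.

Variance along critical path = 5.444 + 0.444 + 1.000 + 1.000 = 7.889; σ = √7.889 = 2.809 weeks.
Z = (37 − 43) / 2.809 = -2.136
P(T ≤ 37) = Φ(-2.136) ≈ 0.016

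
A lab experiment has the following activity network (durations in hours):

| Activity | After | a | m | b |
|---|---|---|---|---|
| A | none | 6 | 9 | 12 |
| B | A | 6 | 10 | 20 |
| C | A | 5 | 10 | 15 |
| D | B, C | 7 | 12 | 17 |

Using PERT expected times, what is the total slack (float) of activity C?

te_A = (6 + 4·9 + 12)/6 = 54/6 = 9
te_B = (6 + 4·10 + 20)/6 = 66/6 = 11
te_C = (5 + 4·10 + 15)/6 = 60/6 = 10
te_D = (7 + 4·12 + 17)/6 = 72/6 = 12

Forward pass:
ES_A = 0; EF_A = 9
ES_B = 9; EF_B = 9+11 = 20
ES_C = 9; EF_C = 9+10 = 19
ES_D = max(EF_B=20, EF_C=19) = 20; EF_D = 20+12 = 32
Expected project duration μ = 32 hours. Critical path: A → B → D.

Backward pass:
LF_D = 32; LS_D = 32−12 = 20
LF_C = LS_D = 20; LS_C = 20−10 = 10
LF_B = LS_D = 20; LS_B = 20−11 = 9
LF_A = min(LS_B=9, LS_C=10) = 9; LS_A = 9−9 = 0
Slack_C = LS_C − ES_C = 10 − 9 = 1

1 hours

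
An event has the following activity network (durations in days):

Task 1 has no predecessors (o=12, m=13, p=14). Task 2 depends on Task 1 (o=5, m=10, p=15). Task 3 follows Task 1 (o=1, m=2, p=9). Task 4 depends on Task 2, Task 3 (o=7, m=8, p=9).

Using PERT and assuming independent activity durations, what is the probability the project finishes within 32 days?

0.718

te_Task 1 = (12 + 4·13 + 14)/6 = 78/6 = 13; σ²_Task 1 = ((14−12)/6)² = 0.111
te_Task 2 = (5 + 4·10 + 15)/6 = 60/6 = 10; σ²_Task 2 = ((15−5)/6)² = 2.778
te_Task 3 = (1 + 4·2 + 9)/6 = 18/6 = 3; σ²_Task 3 = ((9−1)/6)² = 1.778
te_Task 4 = (7 + 4·8 + 9)/6 = 48/6 = 8; σ²_Task 4 = ((9−7)/6)² = 0.111

Forward pass:
ES_Task 1 = 0; EF_Task 1 = 13
ES_Task 2 = 13; EF_Task 2 = 13+10 = 23
ES_Task 3 = 13; EF_Task 3 = 13+3 = 16
ES_Task 4 = max(EF_Task 2=23, EF_Task 3=16) = 23; EF_Task 4 = 23+8 = 31
Expected project duration μ = 31 days. Critical path: Task 1 → Task 2 → Task 4.

Variance along critical path = 0.111 + 2.778 + 0.111 = 3.000; σ = √3.000 = 1.732 days.
Z = (32 − 31) / 1.732 = 0.577
P(T ≤ 32) = Φ(0.577) ≈ 0.718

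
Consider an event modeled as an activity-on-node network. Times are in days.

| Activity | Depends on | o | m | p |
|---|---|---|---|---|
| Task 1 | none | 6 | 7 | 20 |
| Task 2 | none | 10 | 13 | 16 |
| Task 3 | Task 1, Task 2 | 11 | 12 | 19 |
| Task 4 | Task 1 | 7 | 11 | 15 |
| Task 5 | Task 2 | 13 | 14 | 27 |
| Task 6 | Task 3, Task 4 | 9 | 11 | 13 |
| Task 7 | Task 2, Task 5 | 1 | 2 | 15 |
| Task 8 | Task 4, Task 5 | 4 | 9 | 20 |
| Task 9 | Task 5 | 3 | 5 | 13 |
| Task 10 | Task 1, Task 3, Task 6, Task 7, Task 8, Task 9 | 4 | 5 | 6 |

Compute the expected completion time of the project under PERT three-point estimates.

te_Task 1 = (6 + 4·7 + 20)/6 = 54/6 = 9
te_Task 2 = (10 + 4·13 + 16)/6 = 78/6 = 13
te_Task 3 = (11 + 4·12 + 19)/6 = 78/6 = 13
te_Task 4 = (7 + 4·11 + 15)/6 = 66/6 = 11
te_Task 5 = (13 + 4·14 + 27)/6 = 96/6 = 16
te_Task 6 = (9 + 4·11 + 13)/6 = 66/6 = 11
te_Task 7 = (1 + 4·2 + 15)/6 = 24/6 = 4
te_Task 8 = (4 + 4·9 + 20)/6 = 60/6 = 10
te_Task 9 = (3 + 4·5 + 13)/6 = 36/6 = 6
te_Task 10 = (4 + 4·5 + 6)/6 = 30/6 = 5

Forward pass:
ES_Task 1 = 0; EF_Task 1 = 9
ES_Task 2 = 0; EF_Task 2 = 13
ES_Task 3 = max(EF_Task 1=9, EF_Task 2=13) = 13; EF_Task 3 = 13+13 = 26
ES_Task 4 = 9; EF_Task 4 = 9+11 = 20
ES_Task 5 = 13; EF_Task 5 = 13+16 = 29
ES_Task 6 = max(EF_Task 3=26, EF_Task 4=20) = 26; EF_Task 6 = 26+11 = 37
ES_Task 7 = max(EF_Task 2=13, EF_Task 5=29) = 29; EF_Task 7 = 29+4 = 33
ES_Task 8 = max(EF_Task 4=20, EF_Task 5=29) = 29; EF_Task 8 = 29+10 = 39
ES_Task 9 = 29; EF_Task 9 = 29+6 = 35
ES_Task 10 = max(EF_Task 1=9, EF_Task 3=26, EF_Task 6=37, EF_Task 7=33, EF_Task 8=39, EF_Task 9=35) = 39; EF_Task 10 = 39+5 = 44
Expected project duration μ = 44 days. Critical path: Task 2 → Task 5 → Task 8 → Task 10.

44 days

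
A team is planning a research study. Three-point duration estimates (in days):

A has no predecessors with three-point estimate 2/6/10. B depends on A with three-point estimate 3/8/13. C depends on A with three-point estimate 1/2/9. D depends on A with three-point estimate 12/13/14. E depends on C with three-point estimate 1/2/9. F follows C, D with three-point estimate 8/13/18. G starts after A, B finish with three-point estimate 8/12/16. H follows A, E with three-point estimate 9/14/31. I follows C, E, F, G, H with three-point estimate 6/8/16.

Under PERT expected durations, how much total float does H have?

4 days

te_A = (2 + 4·6 + 10)/6 = 36/6 = 6
te_B = (3 + 4·8 + 13)/6 = 48/6 = 8
te_C = (1 + 4·2 + 9)/6 = 18/6 = 3
te_D = (12 + 4·13 + 14)/6 = 78/6 = 13
te_E = (1 + 4·2 + 9)/6 = 18/6 = 3
te_F = (8 + 4·13 + 18)/6 = 78/6 = 13
te_G = (8 + 4·12 + 16)/6 = 72/6 = 12
te_H = (9 + 4·14 + 31)/6 = 96/6 = 16
te_I = (6 + 4·8 + 16)/6 = 54/6 = 9

Forward pass:
ES_A = 0; EF_A = 6
ES_B = 6; EF_B = 6+8 = 14
ES_C = 6; EF_C = 6+3 = 9
ES_D = 6; EF_D = 6+13 = 19
ES_E = 9; EF_E = 9+3 = 12
ES_F = max(EF_C=9, EF_D=19) = 19; EF_F = 19+13 = 32
ES_G = max(EF_A=6, EF_B=14) = 14; EF_G = 14+12 = 26
ES_H = max(EF_A=6, EF_E=12) = 12; EF_H = 12+16 = 28
ES_I = max(EF_C=9, EF_E=12, EF_F=32, EF_G=26, EF_H=28) = 32; EF_I = 32+9 = 41
Expected project duration μ = 41 days. Critical path: A → D → F → I.

Backward pass:
LF_I = 41; LS_I = 41−9 = 32
LF_H = LS_I = 32; LS_H = 32−16 = 16
LF_G = LS_I = 32; LS_G = 32−12 = 20
LF_F = LS_I = 32; LS_F = 32−13 = 19
LF_E = min(LS_H=16, LS_I=32) = 16; LS_E = 16−3 = 13
LF_D = LS_F = 19; LS_D = 19−13 = 6
LF_C = min(LS_E=13, LS_F=19, LS_I=32) = 13; LS_C = 13−3 = 10
LF_B = LS_G = 20; LS_B = 20−8 = 12
LF_A = min(LS_B=12, LS_C=10, LS_D=6, LS_G=20, LS_H=16) = 6; LS_A = 6−6 = 0
Slack_H = LS_H − ES_H = 16 − 12 = 4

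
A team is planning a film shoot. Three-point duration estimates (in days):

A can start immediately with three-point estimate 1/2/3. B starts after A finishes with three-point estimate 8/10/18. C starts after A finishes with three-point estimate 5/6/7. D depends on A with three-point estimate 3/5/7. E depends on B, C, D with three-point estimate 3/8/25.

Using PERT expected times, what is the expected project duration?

23 days

te_A = (1 + 4·2 + 3)/6 = 12/6 = 2
te_B = (8 + 4·10 + 18)/6 = 66/6 = 11
te_C = (5 + 4·6 + 7)/6 = 36/6 = 6
te_D = (3 + 4·5 + 7)/6 = 30/6 = 5
te_E = (3 + 4·8 + 25)/6 = 60/6 = 10

Forward pass:
ES_A = 0; EF_A = 2
ES_B = 2; EF_B = 2+11 = 13
ES_C = 2; EF_C = 2+6 = 8
ES_D = 2; EF_D = 2+5 = 7
ES_E = max(EF_B=13, EF_C=8, EF_D=7) = 13; EF_E = 13+10 = 23
Expected project duration μ = 23 days. Critical path: A → B → E.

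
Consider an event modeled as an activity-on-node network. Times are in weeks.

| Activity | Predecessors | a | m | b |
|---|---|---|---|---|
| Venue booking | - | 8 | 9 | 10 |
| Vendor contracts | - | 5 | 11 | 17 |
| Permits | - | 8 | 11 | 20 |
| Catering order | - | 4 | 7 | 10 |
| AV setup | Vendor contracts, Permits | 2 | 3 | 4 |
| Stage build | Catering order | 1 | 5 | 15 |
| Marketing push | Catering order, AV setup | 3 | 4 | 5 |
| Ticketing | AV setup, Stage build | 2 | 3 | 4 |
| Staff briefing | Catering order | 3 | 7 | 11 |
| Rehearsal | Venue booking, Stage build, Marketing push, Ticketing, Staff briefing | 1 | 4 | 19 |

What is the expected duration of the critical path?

25 weeks

te_Venue booking = (8 + 4·9 + 10)/6 = 54/6 = 9
te_Vendor contracts = (5 + 4·11 + 17)/6 = 66/6 = 11
te_Permits = (8 + 4·11 + 20)/6 = 72/6 = 12
te_Catering order = (4 + 4·7 + 10)/6 = 42/6 = 7
te_AV setup = (2 + 4·3 + 4)/6 = 18/6 = 3
te_Stage build = (1 + 4·5 + 15)/6 = 36/6 = 6
te_Marketing push = (3 + 4·4 + 5)/6 = 24/6 = 4
te_Ticketing = (2 + 4·3 + 4)/6 = 18/6 = 3
te_Staff briefing = (3 + 4·7 + 11)/6 = 42/6 = 7
te_Rehearsal = (1 + 4·4 + 19)/6 = 36/6 = 6

Forward pass:
ES_Venue booking = 0; EF_Venue booking = 9
ES_Vendor contracts = 0; EF_Vendor contracts = 11
ES_Permits = 0; EF_Permits = 12
ES_Catering order = 0; EF_Catering order = 7
ES_AV setup = max(EF_Vendor contracts=11, EF_Permits=12) = 12; EF_AV setup = 12+3 = 15
ES_Stage build = 7; EF_Stage build = 7+6 = 13
ES_Marketing push = max(EF_Catering order=7, EF_AV setup=15) = 15; EF_Marketing push = 15+4 = 19
ES_Ticketing = max(EF_AV setup=15, EF_Stage build=13) = 15; EF_Ticketing = 15+3 = 18
ES_Staff briefing = 7; EF_Staff briefing = 7+7 = 14
ES_Rehearsal = max(EF_Venue booking=9, EF_Stage build=13, EF_Marketing push=19, EF_Ticketing=18, EF_Staff briefing=14) = 19; EF_Rehearsal = 19+6 = 25
Expected project duration μ = 25 weeks. Critical path: Permits → AV setup → Marketing push → Rehearsal.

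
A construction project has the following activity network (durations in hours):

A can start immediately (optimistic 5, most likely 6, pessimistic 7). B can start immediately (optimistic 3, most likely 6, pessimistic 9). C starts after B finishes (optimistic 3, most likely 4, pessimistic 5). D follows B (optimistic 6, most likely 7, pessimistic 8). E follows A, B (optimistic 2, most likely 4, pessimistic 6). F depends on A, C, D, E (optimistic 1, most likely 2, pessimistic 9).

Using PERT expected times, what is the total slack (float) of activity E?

3 hours

te_A = (5 + 4·6 + 7)/6 = 36/6 = 6
te_B = (3 + 4·6 + 9)/6 = 36/6 = 6
te_C = (3 + 4·4 + 5)/6 = 24/6 = 4
te_D = (6 + 4·7 + 8)/6 = 42/6 = 7
te_E = (2 + 4·4 + 6)/6 = 24/6 = 4
te_F = (1 + 4·2 + 9)/6 = 18/6 = 3

Forward pass:
ES_A = 0; EF_A = 6
ES_B = 0; EF_B = 6
ES_C = 6; EF_C = 6+4 = 10
ES_D = 6; EF_D = 6+7 = 13
ES_E = max(EF_A=6, EF_B=6) = 6; EF_E = 6+4 = 10
ES_F = max(EF_A=6, EF_C=10, EF_D=13, EF_E=10) = 13; EF_F = 13+3 = 16
Expected project duration μ = 16 hours. Critical path: B → D → F.

Backward pass:
LF_F = 16; LS_F = 16−3 = 13
LF_E = LS_F = 13; LS_E = 13−4 = 9
LF_D = LS_F = 13; LS_D = 13−7 = 6
LF_C = LS_F = 13; LS_C = 13−4 = 9
LF_B = min(LS_C=9, LS_D=6, LS_E=9) = 6; LS_B = 6−6 = 0
LF_A = min(LS_E=9, LS_F=13) = 9; LS_A = 9−6 = 3
Slack_E = LS_E − ES_E = 9 − 6 = 3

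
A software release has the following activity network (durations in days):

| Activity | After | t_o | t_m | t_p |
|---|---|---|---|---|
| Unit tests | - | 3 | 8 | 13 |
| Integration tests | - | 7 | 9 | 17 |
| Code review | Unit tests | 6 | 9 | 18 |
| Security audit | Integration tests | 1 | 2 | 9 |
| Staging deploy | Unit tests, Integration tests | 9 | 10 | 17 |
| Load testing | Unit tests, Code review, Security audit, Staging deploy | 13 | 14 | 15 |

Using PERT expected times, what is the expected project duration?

te_Unit tests = (3 + 4·8 + 13)/6 = 48/6 = 8
te_Integration tests = (7 + 4·9 + 17)/6 = 60/6 = 10
te_Code review = (6 + 4·9 + 18)/6 = 60/6 = 10
te_Security audit = (1 + 4·2 + 9)/6 = 18/6 = 3
te_Staging deploy = (9 + 4·10 + 17)/6 = 66/6 = 11
te_Load testing = (13 + 4·14 + 15)/6 = 84/6 = 14

Forward pass:
ES_Unit tests = 0; EF_Unit tests = 8
ES_Integration tests = 0; EF_Integration tests = 10
ES_Code review = 8; EF_Code review = 8+10 = 18
ES_Security audit = 10; EF_Security audit = 10+3 = 13
ES_Staging deploy = max(EF_Unit tests=8, EF_Integration tests=10) = 10; EF_Staging deploy = 10+11 = 21
ES_Load testing = max(EF_Unit tests=8, EF_Code review=18, EF_Security audit=13, EF_Staging deploy=21) = 21; EF_Load testing = 21+14 = 35
Expected project duration μ = 35 days. Critical path: Integration tests → Staging deploy → Load testing.

35 days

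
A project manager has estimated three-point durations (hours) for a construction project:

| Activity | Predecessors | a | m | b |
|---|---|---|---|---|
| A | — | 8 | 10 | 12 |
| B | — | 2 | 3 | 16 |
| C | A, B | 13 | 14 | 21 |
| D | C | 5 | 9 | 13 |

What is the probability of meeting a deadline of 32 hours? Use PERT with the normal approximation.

te_A = (8 + 4·10 + 12)/6 = 60/6 = 10; σ²_A = ((12−8)/6)² = 0.444
te_B = (2 + 4·3 + 16)/6 = 30/6 = 5; σ²_B = ((16−2)/6)² = 5.444
te_C = (13 + 4·14 + 21)/6 = 90/6 = 15; σ²_C = ((21−13)/6)² = 1.778
te_D = (5 + 4·9 + 13)/6 = 54/6 = 9; σ²_D = ((13−5)/6)² = 1.778

Forward pass:
ES_A = 0; EF_A = 10
ES_B = 0; EF_B = 5
ES_C = max(EF_A=10, EF_B=5) = 10; EF_C = 10+15 = 25
ES_D = 25; EF_D = 25+9 = 34
Expected project duration μ = 34 hours. Critical path: A → C → D.

Variance along critical path = 0.444 + 1.778 + 1.778 = 4.000; σ = √4.000 = 2.000 hours.
Z = (32 − 34) / 2.000 = -1.000
P(T ≤ 32) = Φ(-1.000) ≈ 0.159

0.159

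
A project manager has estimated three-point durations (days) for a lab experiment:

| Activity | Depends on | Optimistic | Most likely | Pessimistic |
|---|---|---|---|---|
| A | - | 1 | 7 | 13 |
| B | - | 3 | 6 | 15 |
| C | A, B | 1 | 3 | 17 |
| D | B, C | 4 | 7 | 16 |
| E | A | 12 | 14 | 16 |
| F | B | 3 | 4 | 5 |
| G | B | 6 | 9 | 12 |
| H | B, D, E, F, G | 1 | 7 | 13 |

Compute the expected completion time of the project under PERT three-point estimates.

te_A = (1 + 4·7 + 13)/6 = 42/6 = 7
te_B = (3 + 4·6 + 15)/6 = 42/6 = 7
te_C = (1 + 4·3 + 17)/6 = 30/6 = 5
te_D = (4 + 4·7 + 16)/6 = 48/6 = 8
te_E = (12 + 4·14 + 16)/6 = 84/6 = 14
te_F = (3 + 4·4 + 5)/6 = 24/6 = 4
te_G = (6 + 4·9 + 12)/6 = 54/6 = 9
te_H = (1 + 4·7 + 13)/6 = 42/6 = 7

Forward pass:
ES_A = 0; EF_A = 7
ES_B = 0; EF_B = 7
ES_C = max(EF_A=7, EF_B=7) = 7; EF_C = 7+5 = 12
ES_D = max(EF_B=7, EF_C=12) = 12; EF_D = 12+8 = 20
ES_E = 7; EF_E = 7+14 = 21
ES_F = 7; EF_F = 7+4 = 11
ES_G = 7; EF_G = 7+9 = 16
ES_H = max(EF_B=7, EF_D=20, EF_E=21, EF_F=11, EF_G=16) = 21; EF_H = 21+7 = 28
Expected project duration μ = 28 days. Critical path: A → E → H.

28 days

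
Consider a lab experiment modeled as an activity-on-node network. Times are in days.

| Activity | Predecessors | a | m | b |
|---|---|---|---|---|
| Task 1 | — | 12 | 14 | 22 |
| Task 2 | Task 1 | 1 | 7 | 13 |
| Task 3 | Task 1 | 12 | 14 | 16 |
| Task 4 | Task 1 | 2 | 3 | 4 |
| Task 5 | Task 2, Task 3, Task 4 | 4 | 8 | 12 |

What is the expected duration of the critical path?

te_Task 1 = (12 + 4·14 + 22)/6 = 90/6 = 15
te_Task 2 = (1 + 4·7 + 13)/6 = 42/6 = 7
te_Task 3 = (12 + 4·14 + 16)/6 = 84/6 = 14
te_Task 4 = (2 + 4·3 + 4)/6 = 18/6 = 3
te_Task 5 = (4 + 4·8 + 12)/6 = 48/6 = 8

Forward pass:
ES_Task 1 = 0; EF_Task 1 = 15
ES_Task 2 = 15; EF_Task 2 = 15+7 = 22
ES_Task 3 = 15; EF_Task 3 = 15+14 = 29
ES_Task 4 = 15; EF_Task 4 = 15+3 = 18
ES_Task 5 = max(EF_Task 2=22, EF_Task 3=29, EF_Task 4=18) = 29; EF_Task 5 = 29+8 = 37
Expected project duration μ = 37 days. Critical path: Task 1 → Task 3 → Task 5.

37 days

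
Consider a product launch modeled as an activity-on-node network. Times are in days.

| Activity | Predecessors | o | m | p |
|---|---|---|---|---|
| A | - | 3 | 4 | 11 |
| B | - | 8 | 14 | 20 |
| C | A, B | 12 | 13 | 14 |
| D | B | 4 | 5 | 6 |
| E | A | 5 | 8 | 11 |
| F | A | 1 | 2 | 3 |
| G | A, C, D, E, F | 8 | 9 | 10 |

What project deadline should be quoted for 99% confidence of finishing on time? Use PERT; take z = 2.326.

40.8 days

te_A = (3 + 4·4 + 11)/6 = 30/6 = 5; σ²_A = ((11−3)/6)² = 1.778
te_B = (8 + 4·14 + 20)/6 = 84/6 = 14; σ²_B = ((20−8)/6)² = 4.000
te_C = (12 + 4·13 + 14)/6 = 78/6 = 13; σ²_C = ((14−12)/6)² = 0.111
te_D = (4 + 4·5 + 6)/6 = 30/6 = 5; σ²_D = ((6−4)/6)² = 0.111
te_E = (5 + 4·8 + 11)/6 = 48/6 = 8; σ²_E = ((11−5)/6)² = 1.000
te_F = (1 + 4·2 + 3)/6 = 12/6 = 2; σ²_F = ((3−1)/6)² = 0.111
te_G = (8 + 4·9 + 10)/6 = 54/6 = 9; σ²_G = ((10−8)/6)² = 0.111

Forward pass:
ES_A = 0; EF_A = 5
ES_B = 0; EF_B = 14
ES_C = max(EF_A=5, EF_B=14) = 14; EF_C = 14+13 = 27
ES_D = 14; EF_D = 14+5 = 19
ES_E = 5; EF_E = 5+8 = 13
ES_F = 5; EF_F = 5+2 = 7
ES_G = max(EF_A=5, EF_C=27, EF_D=19, EF_E=13, EF_F=7) = 27; EF_G = 27+9 = 36
Expected project duration μ = 36 days. Critical path: B → C → G.

Variance along critical path = 4.000 + 0.111 + 0.111 = 4.222; σ = 2.055 days.
D = μ + z·σ = 36 + 2.326·2.055 = 40.8 days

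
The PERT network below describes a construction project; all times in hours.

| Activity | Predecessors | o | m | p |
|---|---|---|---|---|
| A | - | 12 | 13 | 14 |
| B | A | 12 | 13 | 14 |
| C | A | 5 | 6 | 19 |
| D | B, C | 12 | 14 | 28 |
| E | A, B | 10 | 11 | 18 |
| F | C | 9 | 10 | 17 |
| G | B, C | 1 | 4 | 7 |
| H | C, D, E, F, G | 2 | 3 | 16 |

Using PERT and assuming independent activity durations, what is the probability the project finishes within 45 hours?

te_A = (12 + 4·13 + 14)/6 = 78/6 = 13; σ²_A = ((14−12)/6)² = 0.111
te_B = (12 + 4·13 + 14)/6 = 78/6 = 13; σ²_B = ((14−12)/6)² = 0.111
te_C = (5 + 4·6 + 19)/6 = 48/6 = 8; σ²_C = ((19−5)/6)² = 5.444
te_D = (12 + 4·14 + 28)/6 = 96/6 = 16; σ²_D = ((28−12)/6)² = 7.111
te_E = (10 + 4·11 + 18)/6 = 72/6 = 12; σ²_E = ((18−10)/6)² = 1.778
te_F = (9 + 4·10 + 17)/6 = 66/6 = 11; σ²_F = ((17−9)/6)² = 1.778
te_G = (1 + 4·4 + 7)/6 = 24/6 = 4; σ²_G = ((7−1)/6)² = 1.000
te_H = (2 + 4·3 + 16)/6 = 30/6 = 5; σ²_H = ((16−2)/6)² = 5.444

Forward pass:
ES_A = 0; EF_A = 13
ES_B = 13; EF_B = 13+13 = 26
ES_C = 13; EF_C = 13+8 = 21
ES_D = max(EF_B=26, EF_C=21) = 26; EF_D = 26+16 = 42
ES_E = max(EF_A=13, EF_B=26) = 26; EF_E = 26+12 = 38
ES_F = 21; EF_F = 21+11 = 32
ES_G = max(EF_B=26, EF_C=21) = 26; EF_G = 26+4 = 30
ES_H = max(EF_C=21, EF_D=42, EF_E=38, EF_F=32, EF_G=30) = 42; EF_H = 42+5 = 47
Expected project duration μ = 47 hours. Critical path: A → B → D → H.

Variance along critical path = 0.111 + 0.111 + 7.111 + 5.444 = 12.778; σ = √12.778 = 3.575 hours.
Z = (45 − 47) / 3.575 = -0.560
P(T ≤ 45) = Φ(-0.560) ≈ 0.288

0.288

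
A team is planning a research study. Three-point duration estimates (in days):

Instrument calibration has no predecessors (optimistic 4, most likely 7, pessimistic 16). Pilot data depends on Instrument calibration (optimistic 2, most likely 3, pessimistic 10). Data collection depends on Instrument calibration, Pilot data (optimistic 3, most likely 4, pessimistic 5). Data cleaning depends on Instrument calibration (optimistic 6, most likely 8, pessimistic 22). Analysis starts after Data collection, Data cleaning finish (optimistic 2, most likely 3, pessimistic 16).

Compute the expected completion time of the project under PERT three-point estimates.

te_Instrument calibration = (4 + 4·7 + 16)/6 = 48/6 = 8
te_Pilot data = (2 + 4·3 + 10)/6 = 24/6 = 4
te_Data collection = (3 + 4·4 + 5)/6 = 24/6 = 4
te_Data cleaning = (6 + 4·8 + 22)/6 = 60/6 = 10
te_Analysis = (2 + 4·3 + 16)/6 = 30/6 = 5

Forward pass:
ES_Instrument calibration = 0; EF_Instrument calibration = 8
ES_Pilot data = 8; EF_Pilot data = 8+4 = 12
ES_Data collection = max(EF_Instrument calibration=8, EF_Pilot data=12) = 12; EF_Data collection = 12+4 = 16
ES_Data cleaning = 8; EF_Data cleaning = 8+10 = 18
ES_Analysis = max(EF_Data collection=16, EF_Data cleaning=18) = 18; EF_Analysis = 18+5 = 23
Expected project duration μ = 23 days. Critical path: Instrument calibration → Data cleaning → Analysis.

23 days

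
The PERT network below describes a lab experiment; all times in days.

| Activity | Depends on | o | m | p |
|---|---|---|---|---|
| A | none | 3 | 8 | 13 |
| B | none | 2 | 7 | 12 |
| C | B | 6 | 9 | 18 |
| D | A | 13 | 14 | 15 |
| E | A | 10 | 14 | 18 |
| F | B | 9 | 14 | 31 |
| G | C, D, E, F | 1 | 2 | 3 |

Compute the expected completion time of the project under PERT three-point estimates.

25 days

te_A = (3 + 4·8 + 13)/6 = 48/6 = 8
te_B = (2 + 4·7 + 12)/6 = 42/6 = 7
te_C = (6 + 4·9 + 18)/6 = 60/6 = 10
te_D = (13 + 4·14 + 15)/6 = 84/6 = 14
te_E = (10 + 4·14 + 18)/6 = 84/6 = 14
te_F = (9 + 4·14 + 31)/6 = 96/6 = 16
te_G = (1 + 4·2 + 3)/6 = 12/6 = 2

Forward pass:
ES_A = 0; EF_A = 8
ES_B = 0; EF_B = 7
ES_C = 7; EF_C = 7+10 = 17
ES_D = 8; EF_D = 8+14 = 22
ES_E = 8; EF_E = 8+14 = 22
ES_F = 7; EF_F = 7+16 = 23
ES_G = max(EF_C=17, EF_D=22, EF_E=22, EF_F=23) = 23; EF_G = 23+2 = 25
Expected project duration μ = 25 days. Critical path: B → F → G.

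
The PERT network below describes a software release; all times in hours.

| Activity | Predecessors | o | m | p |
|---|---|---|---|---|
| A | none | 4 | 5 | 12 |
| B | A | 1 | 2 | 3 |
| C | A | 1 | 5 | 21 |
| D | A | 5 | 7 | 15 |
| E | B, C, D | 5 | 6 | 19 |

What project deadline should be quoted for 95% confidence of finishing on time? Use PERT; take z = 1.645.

te_A = (4 + 4·5 + 12)/6 = 36/6 = 6; σ²_A = ((12−4)/6)² = 1.778
te_B = (1 + 4·2 + 3)/6 = 12/6 = 2; σ²_B = ((3−1)/6)² = 0.111
te_C = (1 + 4·5 + 21)/6 = 42/6 = 7; σ²_C = ((21−1)/6)² = 11.111
te_D = (5 + 4·7 + 15)/6 = 48/6 = 8; σ²_D = ((15−5)/6)² = 2.778
te_E = (5 + 4·6 + 19)/6 = 48/6 = 8; σ²_E = ((19−5)/6)² = 5.444

Forward pass:
ES_A = 0; EF_A = 6
ES_B = 6; EF_B = 6+2 = 8
ES_C = 6; EF_C = 6+7 = 13
ES_D = 6; EF_D = 6+8 = 14
ES_E = max(EF_B=8, EF_C=13, EF_D=14) = 14; EF_E = 14+8 = 22
Expected project duration μ = 22 hours. Critical path: A → D → E.

Variance along critical path = 1.778 + 2.778 + 5.444 = 10.000; σ = 3.162 hours.
D = μ + z·σ = 22 + 1.645·3.162 = 27.2 hours

27.2 hours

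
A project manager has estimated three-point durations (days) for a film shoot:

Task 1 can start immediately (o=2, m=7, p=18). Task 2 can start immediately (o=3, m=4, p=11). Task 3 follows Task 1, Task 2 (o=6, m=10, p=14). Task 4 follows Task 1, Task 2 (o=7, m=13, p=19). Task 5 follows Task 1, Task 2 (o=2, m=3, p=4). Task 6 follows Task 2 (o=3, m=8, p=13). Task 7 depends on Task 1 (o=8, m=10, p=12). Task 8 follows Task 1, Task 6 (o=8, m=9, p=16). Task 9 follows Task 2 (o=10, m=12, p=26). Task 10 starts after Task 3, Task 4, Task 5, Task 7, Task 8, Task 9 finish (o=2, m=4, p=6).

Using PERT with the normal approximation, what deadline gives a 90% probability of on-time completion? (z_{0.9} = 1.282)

te_Task 1 = (2 + 4·7 + 18)/6 = 48/6 = 8; σ²_Task 1 = ((18−2)/6)² = 7.111
te_Task 2 = (3 + 4·4 + 11)/6 = 30/6 = 5; σ²_Task 2 = ((11−3)/6)² = 1.778
te_Task 3 = (6 + 4·10 + 14)/6 = 60/6 = 10; σ²_Task 3 = ((14−6)/6)² = 1.778
te_Task 4 = (7 + 4·13 + 19)/6 = 78/6 = 13; σ²_Task 4 = ((19−7)/6)² = 4.000
te_Task 5 = (2 + 4·3 + 4)/6 = 18/6 = 3; σ²_Task 5 = ((4−2)/6)² = 0.111
te_Task 6 = (3 + 4·8 + 13)/6 = 48/6 = 8; σ²_Task 6 = ((13−3)/6)² = 2.778
te_Task 7 = (8 + 4·10 + 12)/6 = 60/6 = 10; σ²_Task 7 = ((12−8)/6)² = 0.444
te_Task 8 = (8 + 4·9 + 16)/6 = 60/6 = 10; σ²_Task 8 = ((16−8)/6)² = 1.778
te_Task 9 = (10 + 4·12 + 26)/6 = 84/6 = 14; σ²_Task 9 = ((26−10)/6)² = 7.111
te_Task 10 = (2 + 4·4 + 6)/6 = 24/6 = 4; σ²_Task 10 = ((6−2)/6)² = 0.444

Forward pass:
ES_Task 1 = 0; EF_Task 1 = 8
ES_Task 2 = 0; EF_Task 2 = 5
ES_Task 3 = max(EF_Task 1=8, EF_Task 2=5) = 8; EF_Task 3 = 8+10 = 18
ES_Task 4 = max(EF_Task 1=8, EF_Task 2=5) = 8; EF_Task 4 = 8+13 = 21
ES_Task 5 = max(EF_Task 1=8, EF_Task 2=5) = 8; EF_Task 5 = 8+3 = 11
ES_Task 6 = 5; EF_Task 6 = 5+8 = 13
ES_Task 7 = 8; EF_Task 7 = 8+10 = 18
ES_Task 8 = max(EF_Task 1=8, EF_Task 6=13) = 13; EF_Task 8 = 13+10 = 23
ES_Task 9 = 5; EF_Task 9 = 5+14 = 19
ES_Task 10 = max(EF_Task 3=18, EF_Task 4=21, EF_Task 5=11, EF_Task 7=18, EF_Task 8=23, EF_Task 9=19) = 23; EF_Task 10 = 23+4 = 27
Expected project duration μ = 27 days. Critical path: Task 2 → Task 6 → Task 8 → Task 10.

Variance along critical path = 1.778 + 2.778 + 1.778 + 0.444 = 6.778; σ = 2.603 days.
D = μ + z·σ = 27 + 1.282·2.603 = 30.3 days

30.3 days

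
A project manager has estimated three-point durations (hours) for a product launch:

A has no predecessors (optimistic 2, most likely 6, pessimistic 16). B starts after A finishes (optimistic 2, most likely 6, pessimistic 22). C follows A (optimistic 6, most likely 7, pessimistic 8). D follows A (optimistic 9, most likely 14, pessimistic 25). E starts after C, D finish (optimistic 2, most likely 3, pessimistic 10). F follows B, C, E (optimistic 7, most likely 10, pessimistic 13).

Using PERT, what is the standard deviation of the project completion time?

te_A = (2 + 4·6 + 16)/6 = 42/6 = 7; σ²_A = ((16−2)/6)² = 5.444
te_B = (2 + 4·6 + 22)/6 = 48/6 = 8; σ²_B = ((22−2)/6)² = 11.111
te_C = (6 + 4·7 + 8)/6 = 42/6 = 7; σ²_C = ((8−6)/6)² = 0.111
te_D = (9 + 4·14 + 25)/6 = 90/6 = 15; σ²_D = ((25−9)/6)² = 7.111
te_E = (2 + 4·3 + 10)/6 = 24/6 = 4; σ²_E = ((10−2)/6)² = 1.778
te_F = (7 + 4·10 + 13)/6 = 60/6 = 10; σ²_F = ((13−7)/6)² = 1.000

Forward pass:
ES_A = 0; EF_A = 7
ES_B = 7; EF_B = 7+8 = 15
ES_C = 7; EF_C = 7+7 = 14
ES_D = 7; EF_D = 7+15 = 22
ES_E = max(EF_C=14, EF_D=22) = 22; EF_E = 22+4 = 26
ES_F = max(EF_B=15, EF_C=14, EF_E=26) = 26; EF_F = 26+10 = 36
Expected project duration μ = 36 hours. Critical path: A → D → E → F.

Variance along critical path = 5.444 + 7.111 + 1.778 + 1.000 = 15.333
σ = √15.333 = 3.916 hours

3.92 hours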